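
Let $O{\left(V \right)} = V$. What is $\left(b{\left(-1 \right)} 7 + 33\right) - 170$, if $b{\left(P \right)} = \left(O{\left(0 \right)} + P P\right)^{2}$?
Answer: $-130$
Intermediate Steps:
$b{\left(P \right)} = P^{4}$ ($b{\left(P \right)} = \left(0 + P P\right)^{2} = \left(0 + P^{2}\right)^{2} = \left(P^{2}\right)^{2} = P^{4}$)
$\left(b{\left(-1 \right)} 7 + 33\right) - 170 = \left(\left(-1\right)^{4} \cdot 7 + 33\right) - 170 = \left(1 \cdot 7 + 33\right) - 170 = \left(7 + 33\right) - 170 = 40 - 170 = -130$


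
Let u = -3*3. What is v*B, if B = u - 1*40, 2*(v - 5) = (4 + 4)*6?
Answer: -1421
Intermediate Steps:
v = 29 (v = 5 + ((4 + 4)*6)/2 = 5 + (8*6)/2 = 5 + (½)*48 = 5 + 24 = 29)
u = -9
B = -49 (B = -9 - 1*40 = -9 - 40 = -49)
v*B = 29*(-49) = -1421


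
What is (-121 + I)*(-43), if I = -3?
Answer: 5332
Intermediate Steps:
(-121 + I)*(-43) = (-121 - 3)*(-43) = -124*(-43) = 5332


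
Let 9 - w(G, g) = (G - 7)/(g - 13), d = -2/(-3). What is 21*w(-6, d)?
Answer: 6174/37 ≈ 166.86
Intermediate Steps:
d = ⅔ (d = -2*(-⅓) = ⅔ ≈ 0.66667)
w(G, g) = 9 - (-7 + G)/(-13 + g) (w(G, g) = 9 - (G - 7)/(g - 13) = 9 - (-7 + G)/(-13 + g))
21*w(-6, d) = 21*((-110 - 1*(-6) + 9*(⅔))/(-13 + ⅔)) = 21*((-110 + 6 + 6)/(-37/3)) = 21*(-3/37*(-98)) = 21*(294/37) = 6174/37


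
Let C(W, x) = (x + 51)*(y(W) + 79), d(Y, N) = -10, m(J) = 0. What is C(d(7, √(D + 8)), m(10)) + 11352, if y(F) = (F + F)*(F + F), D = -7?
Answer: 35781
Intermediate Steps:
y(F) = 4*F² (y(F) = (2*F)*(2*F) = 4*F²)
C(W, x) = (51 + x)*(79 + 4*W²) (C(W, x) = (x + 51)*(4*W² + 79) = (51 + x)*(79 + 4*W²))
C(d(7, √(D + 8)), m(10)) + 11352 = (4029 + 79*0 + 204*(-10)² + 4*0*(-10)²) + 11352 = (4029 + 0 + 204*100 + 4*0*100) + 11352 = (4029 + 0 + 20400 + 0) + 11352 = 24429 + 11352 = 35781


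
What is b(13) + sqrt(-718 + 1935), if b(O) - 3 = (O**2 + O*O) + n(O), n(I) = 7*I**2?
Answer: 1524 + sqrt(1217) ≈ 1558.9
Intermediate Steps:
b(O) = 3 + 9*O**2 (b(O) = 3 + ((O**2 + O*O) + 7*O**2) = 3 + ((O**2 + O**2) + 7*O**2) = 3 + (2*O**2 + 7*O**2) = 3 + 9*O**2)
b(13) + sqrt(-718 + 1935) = (3 + 9*13**2) + sqrt(-718 + 1935) = (3 + 9*169) + sqrt(1217) = (3 + 1521) + sqrt(1217) = 1524 + sqrt(1217)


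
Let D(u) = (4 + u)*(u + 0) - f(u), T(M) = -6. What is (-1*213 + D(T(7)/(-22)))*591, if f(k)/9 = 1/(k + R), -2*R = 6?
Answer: -149125257/1210 ≈ -1.2324e+5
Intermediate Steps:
R = -3 (R = -½*6 = -3)
f(k) = 9/(-3 + k) (f(k) = 9/(k - 3) = 9/(-3 + k))
D(u) = -9/(-3 + u) + u*(4 + u) (D(u) = (4 + u)*(u + 0) - 9/(-3 + u) = (4 + u)*u - 9/(-3 + u) = u*(4 + u) - 9/(-3 + u) = -9/(-3 + u) + u*(4 + u))
(-1*213 + D(T(7)/(-22)))*591 = (-1*213 + (-9 + (-6/(-22))*(-3 - 6/(-22))*(4 - 6/(-22)))/(-3 - 6/(-22)))*591 = (-213 + (-9 + (-6*(-1/22))*(-3 - 6*(-1/22))*(4 - 6*(-1/22)))/(-3 - 6*(-1/22)))*591 = (-213 + (-9 + 3*(-3 + 3/11)*(4 + 3/11)/11)/(-3 + 3/11))*591 = (-213 + (-9 + (3/11)*(-30/11)*(47/11))/(-30/11))*591 = (-213 - 11*(-9 - 4230/1331)/30)*591 = (-213 - 11/30*(-16209/1331))*591 = (-213 + 5403/1210)*591 = -252327/1210*591 = -149125257/1210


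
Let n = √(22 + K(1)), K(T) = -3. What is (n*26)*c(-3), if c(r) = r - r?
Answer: 0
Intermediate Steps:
c(r) = 0
n = √19 (n = √(22 - 3) = √19 ≈ 4.3589)
(n*26)*c(-3) = (√19*26)*0 = (26*√19)*0 = 0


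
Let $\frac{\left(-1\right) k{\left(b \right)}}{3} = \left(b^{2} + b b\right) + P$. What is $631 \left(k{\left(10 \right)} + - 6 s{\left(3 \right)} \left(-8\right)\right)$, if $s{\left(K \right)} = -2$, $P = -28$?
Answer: $-386172$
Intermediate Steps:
$k{\left(b \right)} = 84 - 6 b^{2}$ ($k{\left(b \right)} = - 3 \left(\left(b^{2} + b b\right) - 28\right) = - 3 \left(\left(b^{2} + b^{2}\right) - 28\right) = - 3 \left(2 b^{2} - 28\right) = - 3 \left(-28 + 2 b^{2}\right) = 84 - 6 b^{2}$)
$631 \left(k{\left(10 \right)} + - 6 s{\left(3 \right)} \left(-8\right)\right) = 631 \left(\left(84 - 6 \cdot 10^{2}\right) + \left(-6\right) \left(-2\right) \left(-8\right)\right) = 631 \left(\left(84 - 600\right) + 12 \left(-8\right)\right) = 631 \left(\left(84 - 600\right) - 96\right) = 631 \left(-516 - 96\right) = 631 \left(-612\right) = -386172$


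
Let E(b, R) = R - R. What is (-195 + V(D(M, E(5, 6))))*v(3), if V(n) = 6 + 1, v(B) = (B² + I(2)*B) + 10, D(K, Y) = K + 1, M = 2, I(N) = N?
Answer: -4700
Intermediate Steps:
E(b, R) = 0
D(K, Y) = 1 + K
v(B) = 10 + B² + 2*B (v(B) = (B² + 2*B) + 10 = 10 + B² + 2*B)
V(n) = 7
(-195 + V(D(M, E(5, 6))))*v(3) = (-195 + 7)*(10 + 3² + 2*3) = -188*(10 + 9 + 6) = -188*25 = -4700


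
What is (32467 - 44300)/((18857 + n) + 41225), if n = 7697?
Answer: -11833/67779 ≈ -0.17458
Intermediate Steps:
(32467 - 44300)/((18857 + n) + 41225) = (32467 - 44300)/((18857 + 7697) + 41225) = -11833/(26554 + 41225) = -11833/67779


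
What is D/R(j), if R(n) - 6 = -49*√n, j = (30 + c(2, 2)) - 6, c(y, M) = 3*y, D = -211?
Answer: 211/11999 + 10339*√30/71994 ≈ 0.80416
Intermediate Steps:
j = 30 (j = (30 + 3*2) - 6 = (30 + 6) - 6 = 36 - 6 = 30)
R(n) = 6 - 49*√n
D/R(j) = -211/(6 - 49*√30)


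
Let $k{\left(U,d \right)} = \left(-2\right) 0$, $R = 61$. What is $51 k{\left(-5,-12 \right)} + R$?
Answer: $61$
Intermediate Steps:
$k{\left(U,d \right)} = 0$
$51 k{\left(-5,-12 \right)} + R = 51 \cdot 0 + 61 = 0 + 61 = 61$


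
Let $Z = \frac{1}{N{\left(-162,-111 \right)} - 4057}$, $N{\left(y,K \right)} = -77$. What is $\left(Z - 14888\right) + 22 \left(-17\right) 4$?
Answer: $- \frac{67731457}{4134} \approx -16384.0$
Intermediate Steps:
$Z = - \frac{1}{4134}$ ($Z = \frac{1}{-77 - 4057} = \frac{1}{-4134} = - \frac{1}{4134} \approx -0.0002419$)
$\left(Z - 14888\right) + 22 \left(-17\right) 4 = \left(- \frac{1}{4134} - 14888\right) + 22 \left(-17\right) 4 = - \frac{61546993}{4134} - 1496 = - \frac{67731457}{4134}$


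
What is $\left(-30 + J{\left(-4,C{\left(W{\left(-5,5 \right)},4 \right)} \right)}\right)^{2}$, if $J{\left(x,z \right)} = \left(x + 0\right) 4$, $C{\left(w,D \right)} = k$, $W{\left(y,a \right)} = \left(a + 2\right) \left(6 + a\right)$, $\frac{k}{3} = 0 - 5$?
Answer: $2116$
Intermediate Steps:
$k = -15$ ($k = 3 \left(0 - 5\right) = 3 \left(-5\right) = -15$)
$W{\left(y,a \right)} = \left(2 + a\right) \left(6 + a\right)$
$C{\left(w,D \right)} = -15$
$J{\left(x,z \right)} = 4 x$ ($J{\left(x,z \right)} = x 4 = 4 x$)
$\left(-30 + J{\left(-4,C{\left(W{\left(-5,5 \right)},4 \right)} \right)}\right)^{2} = \left(-30 + 4 \left(-4\right)\right)^{2} = \left(-30 - 16\right)^{2} = \left(-46\right)^{2} = 2116$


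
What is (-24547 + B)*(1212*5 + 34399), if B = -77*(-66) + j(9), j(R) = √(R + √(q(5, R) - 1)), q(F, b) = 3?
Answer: -787534435 + 40459*√(9 + √2) ≈ -7.8740e+8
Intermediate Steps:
j(R) = √(R + √2) (j(R) = √(R + √(3 - 1)) = √(R + √2))
B = 5082 + √(9 + √2) (B = -77*(-66) + √(9 + √2) = 5082 + √(9 + √2) ≈ 5085.2)
(-24547 + B)*(1212*5 + 34399) = (-24547 + (5082 + √(9 + √2)))*(1212*5 + 34399) = (-19465 + √(9 + √2))*(6060 + 34399) = (-19465 + √(9 + √2))*40459 = -787534435 + 40459*√(9 + √2)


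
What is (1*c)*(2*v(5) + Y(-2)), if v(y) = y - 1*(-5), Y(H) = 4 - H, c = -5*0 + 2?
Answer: 52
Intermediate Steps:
c = 2 (c = 0 + 2 = 2)
v(y) = 5 + y (v(y) = y + 5 = 5 + y)
(1*c)*(2*v(5) + Y(-2)) = (1*2)*(2*(5 + 5) + (4 - 1*(-2))) = 2*(2*10 + (4 + 2)) = 2*(20 + 6) = 2*26 = 52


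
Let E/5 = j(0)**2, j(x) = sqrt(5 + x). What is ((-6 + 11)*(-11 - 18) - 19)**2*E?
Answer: 672400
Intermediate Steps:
E = 25 (E = 5*(sqrt(5 + 0))**2 = 5*(sqrt(5))**2 = 5*5 = 25)
((-6 + 11)*(-11 - 18) - 19)**2*E = ((-6 + 11)*(-11 - 18) - 19)**2*25 = (5*(-29) - 19)**2*25 = (-145 - 19)**2*25 = (-164)**2*25 = 26896*25 = 672400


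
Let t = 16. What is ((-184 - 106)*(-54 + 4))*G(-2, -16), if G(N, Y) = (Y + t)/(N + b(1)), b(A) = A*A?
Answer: 0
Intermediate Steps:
b(A) = A²
G(N, Y) = (16 + Y)/(1 + N) (G(N, Y) = (Y + 16)/(N + 1²) = (16 + Y)/(N + 1) = (16 + Y)/(1 + N))
((-184 - 106)*(-54 + 4))*G(-2, -16) = ((-184 - 106)*(-54 + 4))*((16 - 16)/(1 - 2)) = (-290*(-50))*(0/(-1)) = 14500*(-1*0) = 14500*0 = 0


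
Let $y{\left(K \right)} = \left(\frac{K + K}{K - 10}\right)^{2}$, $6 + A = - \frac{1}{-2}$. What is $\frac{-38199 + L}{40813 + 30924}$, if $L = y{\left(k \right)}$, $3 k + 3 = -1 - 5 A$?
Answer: $- \frac{6446795}{12123553} \approx -0.53176$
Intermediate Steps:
$A = - \frac{11}{2}$ ($A = -6 - \frac{1}{-2} = -6 - - \frac{1}{2} = -6 + \frac{1}{2} = - \frac{11}{2} \approx -5.5$)
$k = \frac{47}{6}$ ($k = -1 + \frac{-1 - - \frac{55}{2}}{3} = -1 + \frac{-1 + \frac{55}{2}}{3} = -1 + \frac{1}{3} \cdot \frac{53}{2} = -1 + \frac{53}{6} = \frac{47}{6} \approx 7.8333$)
$y{\left(K \right)} = \frac{4 K^{2}}{\left(-10 + K\right)^{2}}$ ($y{\left(K \right)} = \left(\frac{2 K}{-10 + K}\right)^{2} = \frac{4 K^{2}}{\left(-10 + K\right)^{2}}$)
$L = \frac{8836}{169}$ ($L = \frac{4 \left(\frac{47}{6}\right)^{2}}{\left(-10 + \frac{47}{6}\right)^{2}} = 4 \cdot \frac{2209}{36} \frac{1}{\frac{169}{36}} = 4 \cdot \frac{2209}{36} \cdot \frac{36}{169} = \frac{8836}{169} \approx 52.284$)
$\frac{-38199 + L}{40813 + 30924} = \frac{-38199 + \frac{8836}{169}}{40813 + 30924} = - \frac{6446795}{169 \cdot 71737} = \left(- \frac{6446795}{169}\right) \frac{1}{71737} = - \frac{6446795}{12123553}$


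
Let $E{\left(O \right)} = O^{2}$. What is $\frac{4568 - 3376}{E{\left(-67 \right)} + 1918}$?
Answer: $\frac{8}{43} \approx 0.18605$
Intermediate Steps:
$\frac{4568 - 3376}{E{\left(-67 \right)} + 1918} = \frac{4568 - 3376}{\left(-67\right)^{2} + 1918} = \frac{1192}{4489 + 1918} = \frac{1192}{6407} = 1192 \cdot \frac{1}{6407} = \frac{8}{43}$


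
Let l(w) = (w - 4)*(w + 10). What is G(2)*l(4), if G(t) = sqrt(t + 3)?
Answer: 0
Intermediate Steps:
G(t) = sqrt(3 + t)
l(w) = (-4 + w)*(10 + w)
G(2)*l(4) = sqrt(3 + 2)*(-40 + 4**2 + 6*4) = sqrt(5)*(-40 + 16 + 24) = sqrt(5)*0 = 0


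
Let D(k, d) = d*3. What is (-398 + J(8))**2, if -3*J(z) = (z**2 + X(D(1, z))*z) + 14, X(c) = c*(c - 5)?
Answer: 2689600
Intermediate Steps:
D(k, d) = 3*d
X(c) = c*(-5 + c)
J(z) = -14/3 - z**2/3 - z**2*(-5 + 3*z) (J(z) = -((z**2 + ((3*z)*(-5 + 3*z))*z) + 14)/3 = -((z**2 + (3*z*(-5 + 3*z))*z) + 14)/3 = -((z**2 + 3*z**2*(-5 + 3*z)) + 14)/3 = -(14 + z**2 + 3*z**2*(-5 + 3*z))/3 = -14/3 - z**2/3 - z**2*(-5 + 3*z))
(-398 + J(8))**2 = (-398 + (-14/3 - 3*8**3 + (14/3)*8**2))**2 = (-398 + (-14/3 - 3*512 + (14/3)*64))**2 = (-398 + (-14/3 - 1536 + 896/3))**2 = (-398 - 1242)**2 = (-1640)**2 = 2689600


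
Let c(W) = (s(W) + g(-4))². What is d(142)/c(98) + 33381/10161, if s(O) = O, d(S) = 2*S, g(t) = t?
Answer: 8273340/2493961 ≈ 3.3173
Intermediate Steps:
c(W) = (-4 + W)² (c(W) = (W - 4)² = (-4 + W)²)
d(142)/c(98) + 33381/10161 = (2*142)/((-4 + 98)²) + 33381/10161 = 284/(94²) + 33381*(1/10161) = 284/8836 + 3709/1129 = 284*(1/8836) + 3709/1129 = 71/2209 + 3709/1129 = 8273340/2493961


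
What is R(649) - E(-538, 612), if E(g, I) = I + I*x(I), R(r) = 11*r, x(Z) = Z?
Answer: -368017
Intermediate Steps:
E(g, I) = I + I² (E(g, I) = I + I*I = I + I²)
R(649) - E(-538, 612) = 11*649 - 612*(1 + 612) = 7139 - 612*613 = 7139 - 1*375156 = 7139 - 375156 = -368017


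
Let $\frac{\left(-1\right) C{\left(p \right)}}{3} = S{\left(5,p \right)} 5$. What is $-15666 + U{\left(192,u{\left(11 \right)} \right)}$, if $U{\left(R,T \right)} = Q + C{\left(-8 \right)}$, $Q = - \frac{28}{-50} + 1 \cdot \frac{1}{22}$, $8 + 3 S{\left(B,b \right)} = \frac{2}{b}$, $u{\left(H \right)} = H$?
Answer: $- \frac{17186559}{1100} \approx -15624.0$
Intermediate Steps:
$S{\left(B,b \right)} = - \frac{8}{3} + \frac{2}{3 b}$ ($S{\left(B,b \right)} = - \frac{8}{3} + \frac{2 \frac{1}{b}}{3} = - \frac{8}{3} + \frac{2}{3 b}$)
$Q = \frac{333}{550}$ ($Q = \left(-28\right) \left(- \frac{1}{50}\right) + 1 \cdot \frac{1}{22} = \frac{14}{25} + \frac{1}{22} = \frac{333}{550} \approx 0.60545$)
$C{\left(p \right)} = - \frac{10 \left(1 - 4 p\right)}{p}$ ($C{\left(p \right)} = - 3 \frac{2 \left(1 - 4 p\right)}{3 p} 5 = - 3 \frac{10 \left(1 - 4 p\right)}{3 p} = - \frac{10 \left(1 - 4 p\right)}{p}$)
$U{\left(R,T \right)} = \frac{46041}{1100}$ ($U{\left(R,T \right)} = \frac{333}{550} + \left(40 - \frac{10}{-8}\right) = \frac{333}{550} + \left(40 - - \frac{5}{4}\right) = \frac{333}{550} + \left(40 + \frac{5}{4}\right) = \frac{333}{550} + \frac{165}{4} = \frac{46041}{1100}$)
$-15666 + U{\left(192,u{\left(11 \right)} \right)} = -15666 + \frac{46041}{1100} = - \frac{17186559}{1100}$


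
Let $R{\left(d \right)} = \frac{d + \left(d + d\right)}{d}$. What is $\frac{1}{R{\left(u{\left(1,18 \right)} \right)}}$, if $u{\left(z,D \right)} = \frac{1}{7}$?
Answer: $\frac{1}{3} \approx 0.33333$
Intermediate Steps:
$u{\left(z,D \right)} = \frac{1}{7}$
$R{\left(d \right)} = 3$ ($R{\left(d \right)} = \frac{d + 2 d}{d} = \frac{3 d}{d} = 3$)
$\frac{1}{R{\left(u{\left(1,18 \right)} \right)}} = \frac{1}{3}$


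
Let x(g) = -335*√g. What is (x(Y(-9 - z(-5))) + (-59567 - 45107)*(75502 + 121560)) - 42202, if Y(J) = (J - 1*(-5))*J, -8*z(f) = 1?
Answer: -20627309990 - 335*√2201/8 ≈ -2.0627e+10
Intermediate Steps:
z(f) = -⅛ (z(f) = -⅛*1 = -⅛)
Y(J) = J*(5 + J) (Y(J) = (J + 5)*J = (5 + J)*J = J*(5 + J))
(x(Y(-9 - z(-5))) + (-59567 - 45107)*(75502 + 121560)) - 42202 = (-335*√2201/8 + (-59567 - 45107)*(75502 + 121560)) - 42202 = (-335*√2201/8 - 104674*197062) - 42202 = (-335*√2201/8 - 20627267788) - 42202 = (-20627267788 - 335*√2201/8) - 42202 = -20627309990 - 335*√2201/8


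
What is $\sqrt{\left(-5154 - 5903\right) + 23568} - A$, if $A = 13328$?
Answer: $-13328 + \sqrt{12511} \approx -13216.0$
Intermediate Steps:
$\sqrt{\left(-5154 - 5903\right) + 23568} - A = \sqrt{\left(-5154 - 5903\right) + 23568} - 13328 = \sqrt{-11057 + 23568} - 13328 = \sqrt{12511} - 13328 = -13328 + \sqrt{12511}$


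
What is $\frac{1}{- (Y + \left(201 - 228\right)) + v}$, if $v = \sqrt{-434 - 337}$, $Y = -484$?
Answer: $\frac{511}{261892} - \frac{i \sqrt{771}}{261892} \approx 0.0019512 - 0.00010602 i$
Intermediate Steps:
$v = i \sqrt{771}$ ($v = \sqrt{-771} = i \sqrt{771} \approx 27.767 i$)
$\frac{1}{- (Y + \left(201 - 228\right)) + v} = \frac{1}{- (-484 + \left(201 - 228\right)) + i \sqrt{771}} = \frac{1}{- (-484 - 27) + i \sqrt{771}} = \frac{1}{\left(-1\right) \left(-511\right) + i \sqrt{771}} = \frac{1}{511 + i \sqrt{771}}$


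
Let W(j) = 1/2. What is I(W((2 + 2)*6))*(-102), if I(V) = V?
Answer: -51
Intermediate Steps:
W(j) = 1/2
I(W((2 + 2)*6))*(-102) = (1/2)*(-102) = -51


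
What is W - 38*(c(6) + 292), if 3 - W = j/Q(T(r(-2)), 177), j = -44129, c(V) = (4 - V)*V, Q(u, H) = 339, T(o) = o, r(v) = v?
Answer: -3561814/339 ≈ -10507.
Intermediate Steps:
c(V) = V*(4 - V)
W = 45146/339 (W = 3 - (-44129)/339 = 3 - 1*(-44129/339) = 3 + 44129/339 = 45146/339 ≈ 133.17)
W - 38*(c(6) + 292) = 45146/339 - 38*(6*(4 - 1*6) + 292) = 45146/339 - 38*(6*(4 - 6) + 292) = 45146/339 - 38*(6*(-2) + 292) = 45146/339 - 38*(-12 + 292) = 45146/339 - 38*280 = 45146/339 - 10640 = -3561814/339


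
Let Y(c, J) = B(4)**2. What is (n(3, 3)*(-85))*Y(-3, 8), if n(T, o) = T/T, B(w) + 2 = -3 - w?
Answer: -6885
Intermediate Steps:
B(w) = -5 - w (B(w) = -2 + (-3 - w) = -5 - w)
Y(c, J) = 81 (Y(c, J) = (-5 - 1*4)**2 = (-5 - 4)**2 = (-9)**2 = 81)
n(T, o) = 1
(n(3, 3)*(-85))*Y(-3, 8) = (1*(-85))*81 = -85*81 = -6885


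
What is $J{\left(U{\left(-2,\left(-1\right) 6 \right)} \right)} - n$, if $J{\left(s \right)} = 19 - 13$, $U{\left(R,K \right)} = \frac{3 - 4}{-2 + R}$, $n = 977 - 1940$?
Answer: $969$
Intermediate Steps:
$n = -963$ ($n = 977 - 1940 = -963$)
$U{\left(R,K \right)} = - \frac{1}{-2 + R}$
$J{\left(s \right)} = 6$
$J{\left(U{\left(-2,\left(-1\right) 6 \right)} \right)} - n = 6 - -963 = 6 + 963 = 969$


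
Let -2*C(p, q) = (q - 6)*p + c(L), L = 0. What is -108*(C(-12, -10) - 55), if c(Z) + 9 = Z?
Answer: 15822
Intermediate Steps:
c(Z) = -9 + Z
C(p, q) = 9/2 - p*(-6 + q)/2 (C(p, q) = -((q - 6)*p + (-9 + 0))/2 = -((-6 + q)*p - 9)/2 = -(p*(-6 + q) - 9)/2 = -(-9 + p*(-6 + q))/2 = 9/2 - p*(-6 + q)/2)
-108*(C(-12, -10) - 55) = -108*((9/2 + 3*(-12) - ½*(-12)*(-10)) - 55) = -108*((9/2 - 36 - 60) - 55) = -108*(-183/2 - 55) = -108*(-293/2) = 15822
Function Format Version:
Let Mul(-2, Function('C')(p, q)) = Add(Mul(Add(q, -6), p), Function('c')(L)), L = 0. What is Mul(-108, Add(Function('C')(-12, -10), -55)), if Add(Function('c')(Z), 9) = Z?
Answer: 15822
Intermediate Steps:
Function('c')(Z) = Add(-9, Z)
Function('C')(p, q) = Add(Rational(9, 2), Mul(Rational(-1, 2), p, Add(-6, q))) (Function('C')(p, q) = Mul(Rational(-1, 2), Add(Mul(Add(q, -6), p), Add(-9, 0))) = Mul(Rational(-1, 2), Add(Mul(Add(-6, q), p), -9)) = Mul(Rational(-1, 2), Add(Mul(p, Add(-6, q)), -9)) = Mul(Rational(-1, 2), Add(-9, Mul(p, Add(-6, q)))) = Add(Rational(9, 2), Mul(Rational(-1, 2), p, Add(-6, q))))
Mul(-108, Add(Function('C')(-12, -10), -55)) = Mul(-108, Add(Add(Rational(9, 2), Mul(3, -12), Mul(Rational(-1, 2), -12, -10)), -55)) = Mul(-108, Add(Add(Rational(9, 2), -36, -60), -55)) = Mul(-108, Add(Rational(-183, 2), -55)) = Mul(-108, Rational(-293, 2)) = 15822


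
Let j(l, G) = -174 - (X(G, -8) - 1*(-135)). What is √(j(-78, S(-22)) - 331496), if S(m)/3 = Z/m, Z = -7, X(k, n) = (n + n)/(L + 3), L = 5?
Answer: 3*I*√36867 ≈ 576.02*I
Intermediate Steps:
X(k, n) = n/4 (X(k, n) = (n + n)/(5 + 3) = (2*n)/8 = (2*n)*(⅛) = n/4)
S(m) = -21/m (S(m) = 3*(-7/m) = -21/m)
j(l, G) = -307 (j(l, G) = -174 - ((¼)*(-8) - 1*(-135)) = -174 - (-2 + 135) = -174 - 1*133 = -174 - 133 = -307)
√(j(-78, S(-22)) - 331496) = √(-307 - 331496) = √(-331803) = 3*I*√36867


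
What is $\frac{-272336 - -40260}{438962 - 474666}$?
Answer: $\frac{13}{2} \approx 6.5$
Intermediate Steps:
$\frac{-272336 - -40260}{438962 - 474666} = \frac{-272336 + 40260}{-35704} = \left(-232076\right) \left(- \frac{1}{35704}\right) = \frac{13}{2}$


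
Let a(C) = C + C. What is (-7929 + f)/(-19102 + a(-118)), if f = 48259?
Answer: -20165/9669 ≈ -2.0855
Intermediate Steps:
a(C) = 2*C
(-7929 + f)/(-19102 + a(-118)) = (-7929 + 48259)/(-19102 + 2*(-118)) = 40330/(-19102 - 236) = 40330/(-19338) = 40330*(-1/19338) = -20165/9669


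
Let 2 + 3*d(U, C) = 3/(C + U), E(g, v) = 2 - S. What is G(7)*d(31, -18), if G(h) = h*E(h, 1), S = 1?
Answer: -161/39 ≈ -4.1282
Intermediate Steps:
E(g, v) = 1 (E(g, v) = 2 - 1*1 = 2 - 1 = 1)
G(h) = h (G(h) = h*1 = h)
d(U, C) = -⅔ + 1/(C + U) (d(U, C) = -⅔ + (3/(C + U))/3 = -⅔ + 1/(C + U))
G(7)*d(31, -18) = 7*((3 - 2*(-18) - 2*31)/(3*(-18 + 31))) = 7*((⅓)*(3 + 36 - 62)/13) = 7*((⅓)*(1/13)*(-23)) = 7*(-23/39) = -161/39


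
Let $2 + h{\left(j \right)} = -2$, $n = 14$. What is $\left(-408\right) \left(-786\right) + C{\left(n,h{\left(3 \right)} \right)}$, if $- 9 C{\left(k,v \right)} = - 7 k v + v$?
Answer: $\frac{2885804}{9} \approx 3.2065 \cdot 10^{5}$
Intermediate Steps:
$h{\left(j \right)} = -4$ ($h{\left(j \right)} = -2 - 2 = -4$)
$C{\left(k,v \right)} = - \frac{v}{9} + \frac{7 k v}{9}$ ($C{\left(k,v \right)} = - \frac{- 7 k v + v}{9} = - \frac{v - 7 k v}{9} = - \frac{v}{9} + \frac{7 k v}{9}$)
$\left(-408\right) \left(-786\right) + C{\left(n,h{\left(3 \right)} \right)} = \left(-408\right) \left(-786\right) + \frac{1}{9} \left(-4\right) \left(-1 + 7 \cdot 14\right) = 320688 + \frac{1}{9} \left(-4\right) \left(-1 + 98\right) = 320688 + \frac{1}{9} \left(-4\right) 97 = 320688 - \frac{388}{9} = \frac{2885804}{9}$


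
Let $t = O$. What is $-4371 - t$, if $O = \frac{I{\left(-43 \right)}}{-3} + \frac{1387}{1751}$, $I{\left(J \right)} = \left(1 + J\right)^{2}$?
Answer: $- \frac{6625420}{1751} \approx -3783.8$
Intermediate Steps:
$O = - \frac{1028201}{1751}$ ($O = \frac{\left(1 - 43\right)^{2}}{-3} + \frac{1387}{1751} = \left(-42\right)^{2} \left(- \frac{1}{3}\right) + 1387 \cdot \frac{1}{1751} = 1764 \left(- \frac{1}{3}\right) + \frac{1387}{1751} = -588 + \frac{1387}{1751} = - \frac{1028201}{1751} \approx -587.21$)
$t = - \frac{1028201}{1751} \approx -587.21$
$-4371 - t = -4371 - - \frac{1028201}{1751} = -4371 + \frac{1028201}{1751} = - \frac{6625420}{1751}$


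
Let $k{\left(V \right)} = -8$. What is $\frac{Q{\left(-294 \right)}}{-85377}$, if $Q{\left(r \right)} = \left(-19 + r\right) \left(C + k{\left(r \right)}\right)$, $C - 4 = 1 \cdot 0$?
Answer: $- \frac{1252}{85377} \approx -0.014664$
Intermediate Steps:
$C = 4$ ($C = 4 + 1 \cdot 0 = 4 + 0 = 4$)
$Q{\left(r \right)} = 76 - 4 r$ ($Q{\left(r \right)} = \left(-19 + r\right) \left(4 - 8\right) = \left(-19 + r\right) \left(-4\right) = 76 - 4 r$)
$\frac{Q{\left(-294 \right)}}{-85377} = \frac{76 - -1176}{-85377} = \left(76 + 1176\right) \left(- \frac{1}{85377}\right) = 1252 \left(- \frac{1}{85377}\right) = - \frac{1252}{85377}$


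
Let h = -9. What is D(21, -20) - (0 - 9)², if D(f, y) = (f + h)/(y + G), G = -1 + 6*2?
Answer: -247/3 ≈ -82.333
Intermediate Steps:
G = 11 (G = -1 + 12 = 11)
D(f, y) = (-9 + f)/(11 + y) (D(f, y) = (f - 9)/(y + 11) = (-9 + f)/(11 + y))
D(21, -20) - (0 - 9)² = (-9 + 21)/(11 - 20) - (0 - 9)² = 12/(-9) - 1*(-9)² = -⅑*12 - 1*81 = -4/3 - 81 = -247/3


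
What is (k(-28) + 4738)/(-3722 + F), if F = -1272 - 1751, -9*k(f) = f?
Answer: -8534/12141 ≈ -0.70291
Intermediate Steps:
k(f) = -f/9
F = -3023
(k(-28) + 4738)/(-3722 + F) = (-1/9*(-28) + 4738)/(-3722 - 3023) = (28/9 + 4738)/(-6745) = (42670/9)*(-1/6745) = -8534/12141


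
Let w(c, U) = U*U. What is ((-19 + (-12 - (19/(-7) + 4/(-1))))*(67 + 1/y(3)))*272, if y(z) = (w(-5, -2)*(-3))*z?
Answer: -27871160/63 ≈ -4.4240e+5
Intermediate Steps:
w(c, U) = U²
y(z) = -12*z (y(z) = ((-2)²*(-3))*z = (4*(-3))*z = -12*z)
((-19 + (-12 - (19/(-7) + 4/(-1))))*(67 + 1/y(3)))*272 = ((-19 + (-12 - (19/(-7) + 4/(-1))))*(67 + 1/(-12*3)))*272 = ((-19 + (-12 - (19*(-⅐) + 4*(-1))))*(67 + 1/(-36)))*272 = ((-19 + (-12 - (-19/7 - 4)))*(67 - 1/36))*272 = ((-19 + (-12 - 1*(-47/7)))*(2411/36))*272 = ((-19 + (-12 + 47/7))*(2411/36))*272 = ((-19 - 37/7)*(2411/36))*272 = -170/7*2411/36*272 = -204935/126*272 = -27871160/63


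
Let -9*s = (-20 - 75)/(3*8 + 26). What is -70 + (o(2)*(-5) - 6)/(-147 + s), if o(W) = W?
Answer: -923330/13211 ≈ -69.891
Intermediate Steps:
s = 19/90 (s = -(-20 - 75)/(9*(3*8 + 26)) = -(-95)/(9*(24 + 26)) = -(-95)/(9*50) = -⅑*(-19/10) = 19/90 ≈ 0.21111)
-70 + (o(2)*(-5) - 6)/(-147 + s) = -70 + (2*(-5) - 6)/(-147 + 19/90) = -70 + (-10 - 6)/(-13211/90) = -70 - 16*(-90/13211) = -70 + 1440/13211 = -923330/13211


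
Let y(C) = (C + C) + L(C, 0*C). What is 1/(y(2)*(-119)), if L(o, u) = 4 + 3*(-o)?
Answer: -1/238 ≈ -0.0042017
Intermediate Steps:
L(o, u) = 4 - 3*o
y(C) = 4 - C (y(C) = (C + C) + (4 - 3*C) = 2*C + (4 - 3*C) = 4 - C)
1/(y(2)*(-119)) = 1/((4 - 1*2)*(-119)) = 1/((4 - 2)*(-119)) = 1/(2*(-119)) = 1/(-238) = -1/238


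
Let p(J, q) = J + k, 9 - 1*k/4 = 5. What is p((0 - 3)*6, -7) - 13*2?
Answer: -28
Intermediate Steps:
k = 16 (k = 36 - 4*5 = 36 - 20 = 16)
p(J, q) = 16 + J (p(J, q) = J + 16 = 16 + J)
p((0 - 3)*6, -7) - 13*2 = (16 + (0 - 3)*6) - 13*2 = (16 - 3*6) - 26 = (16 - 18) - 26 = -2 - 26 = -28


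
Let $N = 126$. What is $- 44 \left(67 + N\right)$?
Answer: $-8492$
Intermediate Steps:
$- 44 \left(67 + N\right) = - 44 \left(67 + 126\right) = \left(-44\right) 193 = -8492$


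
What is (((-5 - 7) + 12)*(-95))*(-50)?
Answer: 0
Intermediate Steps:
(((-5 - 7) + 12)*(-95))*(-50) = ((-12 + 12)*(-95))*(-50) = (0*(-95))*(-50) = 0*(-50) = 0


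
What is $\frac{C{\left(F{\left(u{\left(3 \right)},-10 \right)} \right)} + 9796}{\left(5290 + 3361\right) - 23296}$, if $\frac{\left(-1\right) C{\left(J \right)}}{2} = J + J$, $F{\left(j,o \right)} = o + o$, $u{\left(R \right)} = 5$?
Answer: $- \frac{9876}{14645} \approx -0.67436$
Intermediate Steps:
$F{\left(j,o \right)} = 2 o$
$C{\left(J \right)} = - 4 J$ ($C{\left(J \right)} = - 2 \left(J + J\right) = - 2 \cdot 2 J = - 4 J$)
$\frac{C{\left(F{\left(u{\left(3 \right)},-10 \right)} \right)} + 9796}{\left(5290 + 3361\right) - 23296} = \frac{- 4 \cdot 2 \left(-10\right) + 9796}{\left(5290 + 3361\right) - 23296} = \frac{\left(-4\right) \left(-20\right) + 9796}{8651 - 23296} = \frac{80 + 9796}{-14645} = 9876 \left(- \frac{1}{14645}\right) = - \frac{9876}{14645}$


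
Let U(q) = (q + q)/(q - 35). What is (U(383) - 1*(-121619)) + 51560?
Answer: 30133529/174 ≈ 1.7318e+5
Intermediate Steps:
U(q) = 2*q/(-35 + q) (U(q) = (2*q)/(-35 + q) = 2*q/(-35 + q))
(U(383) - 1*(-121619)) + 51560 = (2*383/(-35 + 383) - 1*(-121619)) + 51560 = (2*383/348 + 121619) + 51560 = (2*383*(1/348) + 121619) + 51560 = (383/174 + 121619) + 51560 = 21162089/174 + 51560 = 30133529/174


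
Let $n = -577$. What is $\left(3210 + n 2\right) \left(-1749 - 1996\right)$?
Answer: $-7699720$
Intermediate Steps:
$\left(3210 + n 2\right) \left(-1749 - 1996\right) = \left(3210 - 1154\right) \left(-1749 - 1996\right) = \left(3210 - 1154\right) \left(-3745\right) = 2056 \left(-3745\right) = -7699720$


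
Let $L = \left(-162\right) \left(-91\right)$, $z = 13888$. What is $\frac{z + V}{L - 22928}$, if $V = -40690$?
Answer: $\frac{13401}{4093} \approx 3.2741$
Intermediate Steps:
$L = 14742$
$\frac{z + V}{L - 22928} = \frac{13888 - 40690}{14742 - 22928} = - \frac{26802}{-8186} = \left(-26802\right) \left(- \frac{1}{8186}\right) = \frac{13401}{4093}$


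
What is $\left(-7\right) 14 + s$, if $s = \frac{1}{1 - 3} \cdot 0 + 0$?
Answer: $-98$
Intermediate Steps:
$s = 0$ ($s = \frac{1}{-2} \cdot 0 + 0 = \left(- \frac{1}{2}\right) 0 + 0 = 0 + 0 = 0$)
$\left(-7\right) 14 + s = \left(-7\right) 14 + 0 = -98 + 0 = -98$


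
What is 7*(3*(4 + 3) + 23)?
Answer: 308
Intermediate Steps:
7*(3*(4 + 3) + 23) = 7*(3*7 + 23) = 7*(21 + 23) = 7*44 = 308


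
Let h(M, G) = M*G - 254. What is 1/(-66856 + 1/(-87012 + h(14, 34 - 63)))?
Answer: -87672/5861399233 ≈ -1.4958e-5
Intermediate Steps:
h(M, G) = -254 + G*M (h(M, G) = G*M - 254 = -254 + G*M)
1/(-66856 + 1/(-87012 + h(14, 34 - 63))) = 1/(-66856 + 1/(-87012 + (-254 + (34 - 63)*14))) = 1/(-66856 + 1/(-87012 + (-254 - 29*14))) = 1/(-66856 + 1/(-87012 + (-254 - 406))) = 1/(-66856 + 1/(-87012 - 660)) = 1/(-66856 + 1/(-87672)) = 1/(-66856 - 1/87672) = 1/(-5861399233/87672) = -87672/5861399233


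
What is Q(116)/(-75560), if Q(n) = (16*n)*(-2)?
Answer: 464/9445 ≈ 0.049127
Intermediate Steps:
Q(n) = -32*n
Q(116)/(-75560) = -32*116/(-75560) = -3712*(-1/75560) = 464/9445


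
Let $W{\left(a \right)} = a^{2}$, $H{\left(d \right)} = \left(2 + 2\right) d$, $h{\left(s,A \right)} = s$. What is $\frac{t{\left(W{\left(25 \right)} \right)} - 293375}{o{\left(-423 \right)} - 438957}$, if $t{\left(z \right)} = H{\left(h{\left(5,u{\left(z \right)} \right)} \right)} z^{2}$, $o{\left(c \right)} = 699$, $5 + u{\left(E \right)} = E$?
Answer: $- \frac{2506375}{146086} \approx -17.157$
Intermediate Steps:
$u{\left(E \right)} = -5 + E$
$H{\left(d \right)} = 4 d$
$t{\left(z \right)} = 20 z^{2}$ ($t{\left(z \right)} = 4 \cdot 5 z^{2} = 20 z^{2}$)
$\frac{t{\left(W{\left(25 \right)} \right)} - 293375}{o{\left(-423 \right)} - 438957} = \frac{20 \left(25^{2}\right)^{2} - 293375}{699 - 438957} = \frac{20 \cdot 625^{2} - 293375}{-438258} = \left(20 \cdot 390625 - 293375\right) \left(- \frac{1}{438258}\right) = \left(7812500 - 293375\right) \left(- \frac{1}{438258}\right) = 7519125 \left(- \frac{1}{438258}\right) = - \frac{2506375}{146086}$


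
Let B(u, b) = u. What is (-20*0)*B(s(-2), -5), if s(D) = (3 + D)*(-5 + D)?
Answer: 0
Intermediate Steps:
s(D) = (-5 + D)*(3 + D)
(-20*0)*B(s(-2), -5) = (-20*0)*(-15 + (-2)² - 2*(-2)) = 0*(-15 + 4 + 4) = 0*(-7) = 0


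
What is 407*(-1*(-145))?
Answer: 59015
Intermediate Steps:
407*(-1*(-145)) = 407*145 = 59015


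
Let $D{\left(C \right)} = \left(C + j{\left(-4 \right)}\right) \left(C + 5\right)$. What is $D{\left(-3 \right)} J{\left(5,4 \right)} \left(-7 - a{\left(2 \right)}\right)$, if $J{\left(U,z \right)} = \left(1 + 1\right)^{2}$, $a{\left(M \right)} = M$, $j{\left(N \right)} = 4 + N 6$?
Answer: $1656$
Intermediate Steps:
$j{\left(N \right)} = 4 + 6 N$
$D{\left(C \right)} = \left(-20 + C\right) \left(5 + C\right)$ ($D{\left(C \right)} = \left(C + \left(4 + 6 \left(-4\right)\right)\right) \left(C + 5\right) = \left(C + \left(4 - 24\right)\right) \left(5 + C\right) = \left(C - 20\right) \left(5 + C\right) = \left(-20 + C\right) \left(5 + C\right)$)
$J{\left(U,z \right)} = 4$ ($J{\left(U,z \right)} = 2^{2} = 4$)
$D{\left(-3 \right)} J{\left(5,4 \right)} \left(-7 - a{\left(2 \right)}\right) = \left(-100 + \left(-3\right)^{2} - -45\right) 4 \left(-7 - 2\right) = \left(-100 + 9 + 45\right) 4 \left(-7 - 2\right) = \left(-46\right) 4 \left(-9\right) = \left(-184\right) \left(-9\right) = 1656$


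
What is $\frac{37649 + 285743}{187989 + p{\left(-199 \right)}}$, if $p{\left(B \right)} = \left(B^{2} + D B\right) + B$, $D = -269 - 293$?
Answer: $\frac{323392}{339229} \approx 0.95331$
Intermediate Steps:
$D = -562$
$p{\left(B \right)} = B^{2} - 561 B$ ($p{\left(B \right)} = \left(B^{2} - 562 B\right) + B = B^{2} - 561 B$)
$\frac{37649 + 285743}{187989 + p{\left(-199 \right)}} = \frac{37649 + 285743}{187989 - 199 \left(-561 - 199\right)} = \frac{323392}{187989 - -151240} = \frac{323392}{187989 + 151240} = \frac{323392}{339229}$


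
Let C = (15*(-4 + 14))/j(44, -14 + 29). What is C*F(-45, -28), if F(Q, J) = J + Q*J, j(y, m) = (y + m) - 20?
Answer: 61600/13 ≈ 4738.5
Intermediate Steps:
j(y, m) = -20 + m + y (j(y, m) = (m + y) - 20 = -20 + m + y)
F(Q, J) = J + J*Q
C = 50/13 (C = (15*(-4 + 14))/(-20 + (-14 + 29) + 44) = (15*10)/(-20 + 15 + 44) = 150/39 = 150*(1/39) = 50/13 ≈ 3.8462)
C*F(-45, -28) = 50*(-28*(1 - 45))/13 = 50*(-28*(-44))/13 = (50/13)*1232 = 61600/13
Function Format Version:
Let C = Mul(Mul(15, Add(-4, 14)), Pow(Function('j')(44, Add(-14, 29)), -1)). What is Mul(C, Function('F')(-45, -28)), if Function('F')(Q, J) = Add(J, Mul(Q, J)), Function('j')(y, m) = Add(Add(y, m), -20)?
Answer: Rational(61600, 13) ≈ 4738.5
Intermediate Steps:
Function('j')(y, m) = Add(-20, m, y) (Function('j')(y, m) = Add(Add(m, y), -20) = Add(-20, m, y))
Function('F')(Q, J) = Add(J, Mul(J, Q))
C = Rational(50, 13) (C = Mul(Mul(15, Add(-4, 14)), Pow(Add(-20, Add(-14, 29), 44), -1)) = Mul(Mul(15, 10), Pow(Add(-20, 15, 44), -1)) = Mul(150, Pow(39, -1)) = Mul(150, Rational(1, 39)) = Rational(50, 13) ≈ 3.8462)
Mul(C, Function('F')(-45, -28)) = Mul(Rational(50, 13), Mul(-28, Add(1, -45))) = Mul(Rational(50, 13), Mul(-28, -44)) = Mul(Rational(50, 13), 1232) = Rational(61600, 13)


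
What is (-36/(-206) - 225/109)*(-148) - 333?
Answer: -599067/11227 ≈ -53.359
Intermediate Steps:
(-36/(-206) - 225/109)*(-148) - 333 = (-36*(-1/206) - 225*1/109)*(-148) - 333 = (18/103 - 225/109)*(-148) - 333 = -21213/11227*(-148) - 333 = 3139524/11227 - 333 = -599067/11227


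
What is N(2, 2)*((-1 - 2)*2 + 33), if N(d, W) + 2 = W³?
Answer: 162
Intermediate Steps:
N(d, W) = -2 + W³
N(2, 2)*((-1 - 2)*2 + 33) = (-2 + 2³)*((-1 - 2)*2 + 33) = (-2 + 8)*(-3*2 + 33) = 6*(-6 + 33) = 6*27 = 162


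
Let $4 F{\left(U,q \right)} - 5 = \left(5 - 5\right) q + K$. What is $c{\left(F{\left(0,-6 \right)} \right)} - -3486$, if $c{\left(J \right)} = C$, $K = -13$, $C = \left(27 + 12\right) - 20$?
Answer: $3505$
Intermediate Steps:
$C = 19$ ($C = 39 - 20 = 19$)
$F{\left(U,q \right)} = -2$ ($F{\left(U,q \right)} = \frac{5}{4} + \frac{\left(5 - 5\right) q - 13}{4} = \frac{5}{4} + \frac{0 q - 13}{4} = \frac{5}{4} + \frac{0 - 13}{4} = \frac{5}{4} + \frac{1}{4} \left(-13\right) = \frac{5}{4} - \frac{13}{4} = -2$)
$c{\left(J \right)} = 19$
$c{\left(F{\left(0,-6 \right)} \right)} - -3486 = 19 - -3486 = 19 + 3486 = 3505$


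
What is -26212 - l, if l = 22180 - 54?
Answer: -48338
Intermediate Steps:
l = 22126
-26212 - l = -26212 - 1*22126 = -26212 - 22126 = -48338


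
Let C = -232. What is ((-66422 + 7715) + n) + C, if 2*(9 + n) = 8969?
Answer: -108927/2 ≈ -54464.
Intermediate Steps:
n = 8951/2 (n = -9 + (½)*8969 = -9 + 8969/2 = 8951/2 ≈ 4475.5)
((-66422 + 7715) + n) + C = ((-66422 + 7715) + 8951/2) - 232 = (-58707 + 8951/2) - 232 = -108463/2 - 232 = -108927/2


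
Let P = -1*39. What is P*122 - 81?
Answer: -4839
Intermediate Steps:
P = -39
P*122 - 81 = -39*122 - 81 = -4758 - 81 = -4839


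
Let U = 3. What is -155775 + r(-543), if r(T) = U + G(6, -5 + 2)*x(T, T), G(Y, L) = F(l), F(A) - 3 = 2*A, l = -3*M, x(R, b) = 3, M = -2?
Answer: -155727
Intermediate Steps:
l = 6 (l = -3*(-2) = 6)
F(A) = 3 + 2*A
G(Y, L) = 15 (G(Y, L) = 3 + 2*6 = 3 + 12 = 15)
r(T) = 48 (r(T) = 3 + 15*3 = 3 + 45 = 48)
-155775 + r(-543) = -155775 + 48 = -155727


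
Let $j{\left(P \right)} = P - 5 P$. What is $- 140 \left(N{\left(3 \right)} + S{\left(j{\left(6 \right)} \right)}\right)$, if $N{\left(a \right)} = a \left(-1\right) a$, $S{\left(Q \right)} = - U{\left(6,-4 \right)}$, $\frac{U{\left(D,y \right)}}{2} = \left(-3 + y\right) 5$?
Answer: $-8540$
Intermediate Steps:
$U{\left(D,y \right)} = -30 + 10 y$ ($U{\left(D,y \right)} = 2 \left(-3 + y\right) 5 = 2 \left(-15 + 5 y\right) = -30 + 10 y$)
$j{\left(P \right)} = - 4 P$
$S{\left(Q \right)} = 70$ ($S{\left(Q \right)} = - (-30 + 10 \left(-4\right)) = - (-30 - 40) = \left(-1\right) \left(-70\right) = 70$)
$N{\left(a \right)} = - a^{2}$ ($N{\left(a \right)} = - a a = - a^{2}$)
$- 140 \left(N{\left(3 \right)} + S{\left(j{\left(6 \right)} \right)}\right) = - 140 \left(- 3^{2} + 70\right) = - 140 \left(\left(-1\right) 9 + 70\right) = - 140 \left(-9 + 70\right) = \left(-140\right) 61 = -8540$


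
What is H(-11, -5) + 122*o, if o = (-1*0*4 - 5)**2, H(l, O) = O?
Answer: 3045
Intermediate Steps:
o = 25 (o = (0*4 - 5)**2 = (0 - 5)**2 = (-5)**2 = 25)
H(-11, -5) + 122*o = -5 + 122*25 = -5 + 3050 = 3045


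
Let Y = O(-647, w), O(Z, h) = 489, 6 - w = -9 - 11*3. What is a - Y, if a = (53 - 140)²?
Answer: 7080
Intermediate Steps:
w = 48 (w = 6 - (-9 - 11*3) = 6 - (-9 - 33) = 6 - 1*(-42) = 6 + 42 = 48)
a = 7569 (a = (-87)² = 7569)
Y = 489
a - Y = 7569 - 1*489 = 7569 - 489 = 7080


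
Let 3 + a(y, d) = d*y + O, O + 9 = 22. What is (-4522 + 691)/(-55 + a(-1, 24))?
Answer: 1277/23 ≈ 55.522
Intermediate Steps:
O = 13 (O = -9 + 22 = 13)
a(y, d) = 10 + d*y (a(y, d) = -3 + (d*y + 13) = -3 + (13 + d*y) = 10 + d*y)
(-4522 + 691)/(-55 + a(-1, 24)) = (-4522 + 691)/(-55 + (10 + 24*(-1))) = -3831/(-55 + (10 - 24)) = -3831/(-55 - 14) = -3831/(-69) = -3831*(-1/69) = 1277/23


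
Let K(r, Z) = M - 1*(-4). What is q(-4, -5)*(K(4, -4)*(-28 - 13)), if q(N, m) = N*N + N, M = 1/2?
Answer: -2214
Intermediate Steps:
M = ½ ≈ 0.50000
q(N, m) = N + N² (q(N, m) = N² + N = N + N²)
K(r, Z) = 9/2 (K(r, Z) = ½ - 1*(-4) = ½ + 4 = 9/2)
q(-4, -5)*(K(4, -4)*(-28 - 13)) = (-4*(1 - 4))*(9*(-28 - 13)/2) = (-4*(-3))*((9/2)*(-41)) = 12*(-369/2) = -2214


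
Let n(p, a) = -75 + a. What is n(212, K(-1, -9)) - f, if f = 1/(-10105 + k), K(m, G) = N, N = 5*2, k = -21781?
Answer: -2072589/31886 ≈ -65.000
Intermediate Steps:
N = 10
K(m, G) = 10
f = -1/31886 (f = 1/(-10105 - 21781) = 1/(-31886) = -1/31886 ≈ -3.1362e-5)
n(212, K(-1, -9)) - f = (-75 + 10) - 1*(-1/31886) = -65 + 1/31886 = -2072589/31886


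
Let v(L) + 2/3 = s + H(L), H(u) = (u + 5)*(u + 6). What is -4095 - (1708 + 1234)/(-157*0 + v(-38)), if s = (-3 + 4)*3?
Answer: -13010451/3175 ≈ -4097.8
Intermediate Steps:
H(u) = (5 + u)*(6 + u)
s = 3 (s = 1*3 = 3)
v(L) = 97/3 + L**2 + 11*L (v(L) = -2/3 + (3 + (30 + L**2 + 11*L)) = -2/3 + (33 + L**2 + 11*L) = 97/3 + L**2 + 11*L)
-4095 - (1708 + 1234)/(-157*0 + v(-38)) = -4095 - (1708 + 1234)/(-157*0 + (97/3 + (-38)**2 + 11*(-38))) = -4095 - 2942/(0 + (97/3 + 1444 - 418)) = -4095 - 2942/(0 + 3175/3) = -4095 - 2942/3175/3 = -4095 - 2942*3/3175 = -4095 - 1*8826/3175 = -4095 - 8826/3175 = -13010451/3175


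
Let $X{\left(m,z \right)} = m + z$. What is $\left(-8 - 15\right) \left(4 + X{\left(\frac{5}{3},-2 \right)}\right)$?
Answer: $- \frac{253}{3} \approx -84.333$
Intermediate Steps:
$\left(-8 - 15\right) \left(4 + X{\left(\frac{5}{3},-2 \right)}\right) = \left(-8 - 15\right) \left(4 - \left(2 - \frac{5}{3}\right)\right) = - 23 \left(4 + \left(5 \cdot \frac{1}{3} - 2\right)\right) = - 23 \left(4 + \left(\frac{5}{3} - 2\right)\right) = - 23 \left(4 - \frac{1}{3}\right) = \left(-23\right) \frac{11}{3} = - \frac{253}{3}$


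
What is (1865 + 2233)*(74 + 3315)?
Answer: 13888122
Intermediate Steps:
(1865 + 2233)*(74 + 3315) = 4098*3389 = 13888122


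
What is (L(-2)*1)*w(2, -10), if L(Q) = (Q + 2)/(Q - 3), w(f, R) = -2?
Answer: 0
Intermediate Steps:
L(Q) = (2 + Q)/(-3 + Q)
(L(-2)*1)*w(2, -10) = (((2 - 2)/(-3 - 2))*1)*(-2) = ((0/(-5))*1)*(-2) = (-⅕*0*1)*(-2) = (0*1)*(-2) = 0*(-2) = 0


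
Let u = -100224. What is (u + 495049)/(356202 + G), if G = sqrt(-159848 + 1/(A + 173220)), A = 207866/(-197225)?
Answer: 533845817771365460900/481623979101202727127 - 394825*I*sqrt(2303227837791213216740198)/481623979101202727127 ≈ 1.1084 - 0.0012441*I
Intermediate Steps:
A = -207866/197225 (A = 207866*(-1/197225) = -207866/197225 ≈ -1.0540)
G = 9*I*sqrt(2303227837791213216740198)/34163106634 (G = sqrt(-159848 + 1/(-207866/197225 + 173220)) = sqrt(-159848 + 1/(34163106634/197225)) = sqrt(-159848 + 197225/34163106634) = sqrt(-5460904269034407/34163106634) = 9*I*sqrt(2303227837791213216740198)/34163106634 ≈ 399.81*I)
(u + 495049)/(356202 + G) = (-100224 + 495049)/(356202 + 9*I*sqrt(2303227837791213216740198)/34163106634) = 394825/(356202 + 9*I*sqrt(2303227837791213216740198)/34163106634)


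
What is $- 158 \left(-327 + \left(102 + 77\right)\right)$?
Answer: $23384$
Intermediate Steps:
$- 158 \left(-327 + \left(102 + 77\right)\right) = - 158 \left(-327 + 179\right) = \left(-158\right) \left(-148\right) = 23384$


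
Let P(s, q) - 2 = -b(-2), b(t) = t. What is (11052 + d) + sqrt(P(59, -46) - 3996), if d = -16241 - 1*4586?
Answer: -9775 + 2*I*sqrt(998) ≈ -9775.0 + 63.182*I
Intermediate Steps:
d = -20827 (d = -16241 - 4586 = -20827)
P(s, q) = 4 (P(s, q) = 2 - 1*(-2) = 2 + 2 = 4)
(11052 + d) + sqrt(P(59, -46) - 3996) = (11052 - 20827) + sqrt(4 - 3996) = -9775 + sqrt(-3992) = -9775 + 2*I*sqrt(998)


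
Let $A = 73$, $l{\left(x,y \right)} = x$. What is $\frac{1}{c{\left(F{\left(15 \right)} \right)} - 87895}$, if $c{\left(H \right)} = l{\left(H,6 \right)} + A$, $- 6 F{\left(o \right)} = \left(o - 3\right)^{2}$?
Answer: $- \frac{1}{87846} \approx -1.1384 \cdot 10^{-5}$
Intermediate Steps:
$F{\left(o \right)} = - \frac{\left(-3 + o\right)^{2}}{6}$ ($F{\left(o \right)} = - \frac{\left(o - 3\right)^{2}}{6} = - \frac{\left(-3 + o\right)^{2}}{6}$)
$c{\left(H \right)} = 73 + H$ ($c{\left(H \right)} = H + 73 = 73 + H$)
$\frac{1}{c{\left(F{\left(15 \right)} \right)} - 87895} = \frac{1}{\left(73 - \frac{\left(-3 + 15\right)^{2}}{6}\right) - 87895} = \frac{1}{\left(73 - \frac{12^{2}}{6}\right) - 87895} = \frac{1}{\left(73 - 24\right) - 87895} = \frac{1}{49 - 87895} = \frac{1}{-87846} = - \frac{1}{87846}$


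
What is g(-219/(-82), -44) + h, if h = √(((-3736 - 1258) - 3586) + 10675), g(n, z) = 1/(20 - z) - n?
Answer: -6967/2624 + √2095 ≈ 43.116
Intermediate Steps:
h = √2095 (h = √((-4994 - 3586) + 10675) = √(-8580 + 10675) = √2095 ≈ 45.771)
g(-219/(-82), -44) + h = (-1 + 20*(-219/(-82)) - 1*(-219/(-82))*(-44))/(-20 - 44) + √2095 = (-1 + 20*(-219*(-1/82)) - 1*(-219*(-1/82))*(-44))/(-64) + √2095 = -(-1 + 20*(219/82) - 1*219/82*(-44))/64 + √2095 = -(-1 + 2190/41 + 4818/41)/64 + √2095 = -1/64*6967/41 + √2095 = -6967/2624 + √2095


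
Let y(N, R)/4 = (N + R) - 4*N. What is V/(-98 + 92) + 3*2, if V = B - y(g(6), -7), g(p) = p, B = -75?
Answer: 11/6 ≈ 1.8333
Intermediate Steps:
y(N, R) = -12*N + 4*R (y(N, R) = 4*((N + R) - 4*N) = 4*(R - 3*N) = -12*N + 4*R)
V = 25 (V = -75 - (-12*6 + 4*(-7)) = -75 - (-72 - 28) = -75 - 1*(-100) = -75 + 100 = 25)
V/(-98 + 92) + 3*2 = 25/(-98 + 92) + 3*2 = 25/(-6) + 6 = -⅙*25 + 6 = -25/6 + 6 = 11/6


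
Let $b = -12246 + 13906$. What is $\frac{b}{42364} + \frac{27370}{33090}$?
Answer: $\frac{30360802}{35045619} \approx 0.86632$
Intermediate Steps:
$b = 1660$
$\frac{b}{42364} + \frac{27370}{33090} = \frac{1660}{42364} + \frac{27370}{33090} = 1660 \cdot \frac{1}{42364} + 27370 \cdot \frac{1}{33090} = \frac{415}{10591} + \frac{2737}{3309} = \frac{30360802}{35045619}$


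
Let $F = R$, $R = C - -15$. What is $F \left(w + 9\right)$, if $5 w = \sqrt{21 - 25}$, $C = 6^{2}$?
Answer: $459 + \frac{102 i}{5} \approx 459.0 + 20.4 i$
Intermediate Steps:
$C = 36$
$R = 51$ ($R = 36 - -15 = 36 + 15 = 51$)
$F = 51$
$w = \frac{2 i}{5}$ ($w = \frac{\sqrt{21 - 25}}{5} = \frac{\sqrt{-4}}{5} = \frac{2 i}{5} \approx 0.4 i$)
$F \left(w + 9\right) = 51 \left(\frac{2 i}{5} + 9\right) = 51 \left(9 + \frac{2 i}{5}\right) = 459 + \frac{102 i}{5}$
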